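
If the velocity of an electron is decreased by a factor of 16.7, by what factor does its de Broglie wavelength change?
The wavelength increases by a factor of 16.7.

From λ = h/(mv), the wavelength is inversely proportional to velocity:

λ ∝ 1/v

If v → v/16.7, then λ → 16.7λ

When velocity is decreased by a factor of 16.7, the wavelength increases by a factor of 16.7.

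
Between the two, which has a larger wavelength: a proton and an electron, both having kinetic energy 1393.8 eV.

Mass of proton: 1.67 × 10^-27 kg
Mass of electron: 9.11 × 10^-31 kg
The electron has the longer wavelength.

Using λ = h/√(2mKE):

For proton: λ₁ = h/√(2m₁KE) = 7.67 × 10^-13 m
For electron: λ₂ = h/√(2m₂KE) = 3.28 × 10^-11 m

Since λ ∝ 1/√m at constant kinetic energy, the lighter particle has the longer wavelength.

The electron has the longer de Broglie wavelength.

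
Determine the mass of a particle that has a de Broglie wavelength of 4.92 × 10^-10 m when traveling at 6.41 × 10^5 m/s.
2.10 × 10^-30 kg

From the de Broglie relation λ = h/(mv), we solve for m:

m = h/(λv)
m = (6.626 × 10^-34 J·s) / (4.92 × 10^-10 m × 6.41 × 10^5 m/s)
m = 2.10 × 10^-30 kg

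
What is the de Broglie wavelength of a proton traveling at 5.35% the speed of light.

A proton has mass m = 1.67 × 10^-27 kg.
2.47 × 10^-14 m

Using the de Broglie relation λ = h/(mv):

v = 5.35% × c = 1.604 × 10^7 m/s

λ = h/(mv)
λ = (6.626 × 10^-34 J·s) / (1.67 × 10^-27 kg × 1.604 × 10^7 m/s)
λ = 2.47 × 10^-14 m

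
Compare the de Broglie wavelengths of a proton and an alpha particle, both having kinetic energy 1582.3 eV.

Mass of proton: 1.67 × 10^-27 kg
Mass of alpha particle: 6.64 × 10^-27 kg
The proton has the longer wavelength.

Using λ = h/√(2mKE):

For proton: λ₁ = h/√(2m₁KE) = 7.20 × 10^-13 m
For alpha particle: λ₂ = h/√(2m₂KE) = 3.61 × 10^-13 m

Since λ ∝ 1/√m at constant kinetic energy, the lighter particle has the longer wavelength.

The proton has the longer de Broglie wavelength.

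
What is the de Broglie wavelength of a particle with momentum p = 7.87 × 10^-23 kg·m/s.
8.42 × 10^-12 m

Using the de Broglie relation λ = h/p:

λ = h/p
λ = (6.626 × 10^-34 J·s) / (7.87 × 10^-23 kg·m/s)
λ = 8.42 × 10^-12 m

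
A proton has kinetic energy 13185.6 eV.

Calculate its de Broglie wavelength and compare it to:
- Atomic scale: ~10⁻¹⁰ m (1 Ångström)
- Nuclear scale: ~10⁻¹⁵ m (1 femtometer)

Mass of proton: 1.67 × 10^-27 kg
λ = 2.49 × 10^-13 m, which is between nuclear and atomic scales.

Using λ = h/√(2mKE):

KE = 13185.6 eV = 2.113 × 10^-15 J

λ = h/√(2mKE)
λ = (6.626 × 10^-34 J·s) / √(2 × 1.67 × 10^-27 kg × 2.113 × 10^-15 J)
λ = 2.49 × 10^-13 m

Comparison:
- Atomic scale (10⁻¹⁰ m): λ is 0.0025× this size
- Nuclear scale (10⁻¹⁵ m): λ is 2.5e+02× this size

The wavelength is between nuclear and atomic scales.

This wavelength is appropriate for probing atomic structure but too large for nuclear physics experiments.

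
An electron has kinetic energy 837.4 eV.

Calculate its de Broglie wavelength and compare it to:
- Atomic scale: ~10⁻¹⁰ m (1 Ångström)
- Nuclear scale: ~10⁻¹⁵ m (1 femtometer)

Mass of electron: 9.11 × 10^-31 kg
λ = 4.24 × 10^-11 m, which is between nuclear and atomic scales.

Using λ = h/√(2mKE):

KE = 837.4 eV = 1.342 × 10^-16 J

λ = h/√(2mKE)
λ = (6.626 × 10^-34 J·s) / √(2 × 9.11 × 10^-31 kg × 1.342 × 10^-16 J)
λ = 4.24 × 10^-11 m

Comparison:
- Atomic scale (10⁻¹⁰ m): λ is 0.42× this size
- Nuclear scale (10⁻¹⁵ m): λ is 4.2e+04× this size

The wavelength is between nuclear and atomic scales.

This wavelength is appropriate for probing atomic structure but too large for nuclear physics experiments.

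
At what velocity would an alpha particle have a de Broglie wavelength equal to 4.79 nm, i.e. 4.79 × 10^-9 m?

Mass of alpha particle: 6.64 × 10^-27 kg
2.08 × 10^1 m/s

From λ = h/(mv), solve for v:

v = h/(mλ)
v = (6.626 × 10^-34 J·s) / (6.64 × 10^-27 kg × 4.79 × 10^-9 m)
v = 2.08 × 10^1 m/s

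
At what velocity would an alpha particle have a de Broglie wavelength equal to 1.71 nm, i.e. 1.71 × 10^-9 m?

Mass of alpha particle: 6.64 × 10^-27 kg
5.84 × 10^1 m/s

From λ = h/(mv), solve for v:

v = h/(mλ)
v = (6.626 × 10^-34 J·s) / (6.64 × 10^-27 kg × 1.71 × 10^-9 m)
v = 5.84 × 10^1 m/s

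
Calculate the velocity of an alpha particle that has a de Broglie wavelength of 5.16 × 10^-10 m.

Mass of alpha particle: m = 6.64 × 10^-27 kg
1.93 × 10^2 m/s

From the de Broglie relation λ = h/(mv), we solve for v:

v = h/(mλ)
v = (6.626 × 10^-34 J·s) / (6.64 × 10^-27 kg × 5.16 × 10^-10 m)
v = 1.93 × 10^2 m/s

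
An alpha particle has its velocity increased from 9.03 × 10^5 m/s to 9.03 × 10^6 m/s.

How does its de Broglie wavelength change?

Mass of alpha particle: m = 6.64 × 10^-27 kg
The wavelength decreases by a factor of 10.

Using λ = h/(mv):

Initial wavelength: λ₁ = h/(mv₁) = 1.11 × 10^-13 m
Final wavelength: λ₂ = h/(mv₂) = 1.11 × 10^-14 m

Since λ ∝ 1/v, when velocity increases by a factor of 10, the wavelength decreases by a factor of 10.

λ₂/λ₁ = v₁/v₂ = 1/10

The wavelength decreases by a factor of 10.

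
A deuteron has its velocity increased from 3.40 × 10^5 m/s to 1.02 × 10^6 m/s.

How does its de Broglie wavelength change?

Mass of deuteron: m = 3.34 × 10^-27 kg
The wavelength decreases by a factor of 3.

Using λ = h/(mv):

Initial wavelength: λ₁ = h/(mv₁) = 5.83 × 10^-13 m
Final wavelength: λ₂ = h/(mv₂) = 1.94 × 10^-13 m

Since λ ∝ 1/v, when velocity increases by a factor of 3, the wavelength decreases by a factor of 3.

λ₂/λ₁ = v₁/v₂ = 1/3

The wavelength decreases by a factor of 3.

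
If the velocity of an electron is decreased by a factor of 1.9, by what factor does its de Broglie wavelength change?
The wavelength increases by a factor of 1.9.

From λ = h/(mv), the wavelength is inversely proportional to velocity:

λ ∝ 1/v

If v → v/1.9, then λ → 1.9λ

When velocity is decreased by a factor of 1.9, the wavelength increases by a factor of 1.9.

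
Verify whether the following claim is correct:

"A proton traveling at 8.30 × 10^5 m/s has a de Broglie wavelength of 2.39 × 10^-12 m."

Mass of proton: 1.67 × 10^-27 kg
False

The claim is incorrect.

Using λ = h/(mv):
λ = (6.626 × 10^-34 J·s) / (1.67 × 10^-27 kg × 8.30 × 10^5 m/s)
λ = 4.78 × 10^-13 m

The actual wavelength differs from the claimed 2.39 × 10^-12 m.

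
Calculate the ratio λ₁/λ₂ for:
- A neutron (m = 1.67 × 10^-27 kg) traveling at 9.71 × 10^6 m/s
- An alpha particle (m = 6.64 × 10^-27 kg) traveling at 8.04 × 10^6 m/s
λ₁/λ₂ = 3.29

Using λ = h/(mv):

λ₁ = h/(m₁v₁) = 4.09 × 10^-14 m
λ₂ = h/(m₂v₂) = 1.24 × 10^-14 m

Ratio λ₁/λ₂ = (m₂v₂)/(m₁v₁)
         = (6.64 × 10^-27 kg × 8.04 × 10^6 m/s) / (1.67 × 10^-27 kg × 9.71 × 10^6 m/s)
         = 3.29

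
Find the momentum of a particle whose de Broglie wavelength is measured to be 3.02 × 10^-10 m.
2.19 × 10^-24 kg·m/s

From the de Broglie relation λ = h/p, we solve for p:

p = h/λ
p = (6.626 × 10^-34 J·s) / (3.02 × 10^-10 m)
p = 2.19 × 10^-24 kg·m/s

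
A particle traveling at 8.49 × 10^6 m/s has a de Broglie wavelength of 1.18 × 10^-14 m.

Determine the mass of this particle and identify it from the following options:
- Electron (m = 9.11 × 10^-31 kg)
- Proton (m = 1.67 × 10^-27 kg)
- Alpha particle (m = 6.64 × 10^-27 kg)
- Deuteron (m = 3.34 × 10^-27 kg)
The particle is an alpha particle.

From λ = h/(mv), solve for mass:

m = h/(λv)
m = (6.626 × 10^-34 J·s) / (1.18 × 10^-14 m × 8.49 × 10^6 m/s)
m = 6.61 × 10^-27 kg

Comparing with the listed masses, this is closest to an alpha particle.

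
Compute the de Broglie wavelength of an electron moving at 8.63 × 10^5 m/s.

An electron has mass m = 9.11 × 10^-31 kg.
8.43 × 10^-10 m

Using the de Broglie relation λ = h/(mv):

λ = h/(mv)
λ = (6.626 × 10^-34 J·s) / (9.11 × 10^-31 kg × 8.63 × 10^5 m/s)
λ = 8.43 × 10^-10 m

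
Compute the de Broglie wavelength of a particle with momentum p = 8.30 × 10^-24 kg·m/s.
7.98 × 10^-11 m

Using the de Broglie relation λ = h/p:

λ = h/p
λ = (6.626 × 10^-34 J·s) / (8.30 × 10^-24 kg·m/s)
λ = 7.98 × 10^-11 m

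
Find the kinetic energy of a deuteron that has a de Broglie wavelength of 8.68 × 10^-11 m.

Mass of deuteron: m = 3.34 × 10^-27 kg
8.72 × 10^-21 J (or 0.0544 eV)

From λ = h/√(2mKE), we solve for KE:

λ² = h²/(2mKE)
KE = h²/(2mλ²)
KE = (6.626 × 10^-34 J·s)² / (2 × 3.34 × 10^-27 kg × (8.68 × 10^-11 m)²)
KE = 8.72 × 10^-21 J
KE = 0.0544 eV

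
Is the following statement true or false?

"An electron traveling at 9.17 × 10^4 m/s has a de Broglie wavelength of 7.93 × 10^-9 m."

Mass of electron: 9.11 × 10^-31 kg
True

The claim is correct.

Using λ = h/(mv):
λ = (6.626 × 10^-34 J·s) / (9.11 × 10^-31 kg × 9.17 × 10^4 m/s)
λ = 7.93 × 10^-9 m

This matches the claimed value.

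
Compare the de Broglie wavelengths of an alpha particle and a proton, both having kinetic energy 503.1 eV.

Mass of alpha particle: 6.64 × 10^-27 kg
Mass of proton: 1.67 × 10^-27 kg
The proton has the longer wavelength.

Using λ = h/√(2mKE):

For alpha particle: λ₁ = h/√(2m₁KE) = 6.40 × 10^-13 m
For proton: λ₂ = h/√(2m₂KE) = 1.28 × 10^-12 m

Since λ ∝ 1/√m at constant kinetic energy, the lighter particle has the longer wavelength.

The proton has the longer de Broglie wavelength.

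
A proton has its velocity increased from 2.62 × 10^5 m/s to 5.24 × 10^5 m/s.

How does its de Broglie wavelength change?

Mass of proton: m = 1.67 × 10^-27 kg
The wavelength decreases by a factor of 2.

Using λ = h/(mv):

Initial wavelength: λ₁ = h/(mv₁) = 1.51 × 10^-12 m
Final wavelength: λ₂ = h/(mv₂) = 7.57 × 10^-13 m

Since λ ∝ 1/v, when velocity increases by a factor of 2, the wavelength decreases by a factor of 2.

λ₂/λ₁ = v₁/v₂ = 1/2

The wavelength decreases by a factor of 2.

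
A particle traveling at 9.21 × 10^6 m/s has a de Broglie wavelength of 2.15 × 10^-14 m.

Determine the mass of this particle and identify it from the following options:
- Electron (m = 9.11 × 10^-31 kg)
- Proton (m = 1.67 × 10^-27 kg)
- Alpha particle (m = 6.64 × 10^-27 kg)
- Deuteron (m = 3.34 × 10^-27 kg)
The particle is a deuteron.

From λ = h/(mv), solve for mass:

m = h/(λv)
m = (6.626 × 10^-34 J·s) / (2.15 × 10^-14 m × 9.21 × 10^6 m/s)
m = 3.35 × 10^-27 kg

Comparing with the listed masses, this is closest to a deuteron.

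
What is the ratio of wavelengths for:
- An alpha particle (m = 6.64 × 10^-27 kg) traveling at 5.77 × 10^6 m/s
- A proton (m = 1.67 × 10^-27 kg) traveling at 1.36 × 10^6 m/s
λ₁/λ₂ = 0.0593

Using λ = h/(mv):

λ₁ = h/(m₁v₁) = 1.73 × 10^-14 m
λ₂ = h/(m₂v₂) = 2.92 × 10^-13 m

Ratio λ₁/λ₂ = (m₂v₂)/(m₁v₁)
         = (1.67 × 10^-27 kg × 1.36 × 10^6 m/s) / (6.64 × 10^-27 kg × 5.77 × 10^6 m/s)
         = 0.0593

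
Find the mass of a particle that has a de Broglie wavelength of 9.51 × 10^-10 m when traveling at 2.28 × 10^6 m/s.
3.06 × 10^-31 kg

From the de Broglie relation λ = h/(mv), we solve for m:

m = h/(λv)
m = (6.626 × 10^-34 J·s) / (9.51 × 10^-10 m × 2.28 × 10^6 m/s)
m = 3.06 × 10^-31 kg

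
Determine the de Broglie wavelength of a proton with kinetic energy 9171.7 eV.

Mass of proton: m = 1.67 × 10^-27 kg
2.99 × 10^-13 m

Using λ = h/√(2mKE):

First convert KE to Joules: KE = 9171.7 eV = 1.469 × 10^-15 J

λ = h/√(2mKE)
λ = (6.626 × 10^-34 J·s) / √(2 × 1.67 × 10^-27 kg × 1.469 × 10^-15 J)
λ = 2.99 × 10^-13 m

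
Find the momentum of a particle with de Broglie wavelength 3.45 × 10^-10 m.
1.92 × 10^-24 kg·m/s

From the de Broglie relation λ = h/p, we solve for p:

p = h/λ
p = (6.626 × 10^-34 J·s) / (3.45 × 10^-10 m)
p = 1.92 × 10^-24 kg·m/s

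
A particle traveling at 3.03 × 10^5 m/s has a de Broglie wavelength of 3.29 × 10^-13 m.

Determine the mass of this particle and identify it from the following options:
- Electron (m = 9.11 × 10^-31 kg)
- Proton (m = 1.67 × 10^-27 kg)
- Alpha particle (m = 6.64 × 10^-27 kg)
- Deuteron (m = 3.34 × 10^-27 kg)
The particle is an alpha particle.

From λ = h/(mv), solve for mass:

m = h/(λv)
m = (6.626 × 10^-34 J·s) / (3.29 × 10^-13 m × 3.03 × 10^5 m/s)
m = 6.65 × 10^-27 kg

Comparing with the listed masses, this is closest to an alpha particle.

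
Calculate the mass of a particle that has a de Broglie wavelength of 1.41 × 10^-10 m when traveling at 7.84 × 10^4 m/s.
5.99 × 10^-29 kg

From the de Broglie relation λ = h/(mv), we solve for m:

m = h/(λv)
m = (6.626 × 10^-34 J·s) / (1.41 × 10^-10 m × 7.84 × 10^4 m/s)
m = 5.99 × 10^-29 kg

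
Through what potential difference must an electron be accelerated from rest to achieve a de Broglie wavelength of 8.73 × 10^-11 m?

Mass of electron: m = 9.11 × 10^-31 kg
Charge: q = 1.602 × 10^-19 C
197 V

From λ = h/√(2mqV), we solve for V:

λ² = h²/(2mqV)
V = h²/(2mqλ²)
V = (6.626 × 10^-34 J·s)² / (2 × 9.11 × 10^-31 kg × 1.602 × 10^-19 C × (8.73 × 10^-11 m)²)
V = 197 V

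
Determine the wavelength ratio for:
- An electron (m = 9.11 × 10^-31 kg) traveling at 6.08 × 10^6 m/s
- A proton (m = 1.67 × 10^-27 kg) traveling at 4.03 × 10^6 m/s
λ₁/λ₂ = 1.22 × 10^3

Using λ = h/(mv):

λ₁ = h/(m₁v₁) = 1.20 × 10^-10 m
λ₂ = h/(m₂v₂) = 9.85 × 10^-14 m

Ratio λ₁/λ₂ = (m₂v₂)/(m₁v₁)
         = (1.67 × 10^-27 kg × 4.03 × 10^6 m/s) / (9.11 × 10^-31 kg × 6.08 × 10^6 m/s)
         = 1.22 × 10^3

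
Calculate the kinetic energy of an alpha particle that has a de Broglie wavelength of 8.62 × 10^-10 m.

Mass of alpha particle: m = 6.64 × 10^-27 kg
4.45 × 10^-23 J (or 2.78 × 10^-4 eV)

From λ = h/√(2mKE), we solve for KE:

λ² = h²/(2mKE)
KE = h²/(2mλ²)
KE = (6.626 × 10^-34 J·s)² / (2 × 6.64 × 10^-27 kg × (8.62 × 10^-10 m)²)
KE = 4.45 × 10^-23 J
KE = 2.78 × 10^-4 eV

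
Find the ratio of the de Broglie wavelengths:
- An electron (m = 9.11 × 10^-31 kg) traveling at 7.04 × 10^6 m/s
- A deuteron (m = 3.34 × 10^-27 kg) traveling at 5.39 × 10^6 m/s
λ₁/λ₂ = 2.81 × 10^3

Using λ = h/(mv):

λ₁ = h/(m₁v₁) = 1.03 × 10^-10 m
λ₂ = h/(m₂v₂) = 3.68 × 10^-14 m

Ratio λ₁/λ₂ = (m₂v₂)/(m₁v₁)
         = (3.34 × 10^-27 kg × 5.39 × 10^6 m/s) / (9.11 × 10^-31 kg × 7.04 × 10^6 m/s)
         = 2.81 × 10^3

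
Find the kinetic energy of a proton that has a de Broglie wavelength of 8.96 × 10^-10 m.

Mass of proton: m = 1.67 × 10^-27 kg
1.64 × 10^-22 J (or 1.02 × 10^-3 eV)

From λ = h/√(2mKE), we solve for KE:

λ² = h²/(2mKE)
KE = h²/(2mλ²)
KE = (6.626 × 10^-34 J·s)² / (2 × 1.67 × 10^-27 kg × (8.96 × 10^-10 m)²)
KE = 1.64 × 10^-22 J
KE = 1.02 × 10^-3 eV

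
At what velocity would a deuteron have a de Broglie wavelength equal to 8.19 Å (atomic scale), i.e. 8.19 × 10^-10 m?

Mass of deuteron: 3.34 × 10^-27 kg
2.42 × 10^2 m/s

From λ = h/(mv), solve for v:

v = h/(mλ)
v = (6.626 × 10^-34 J·s) / (3.34 × 10^-27 kg × 8.19 × 10^-10 m)
v = 2.42 × 10^2 m/s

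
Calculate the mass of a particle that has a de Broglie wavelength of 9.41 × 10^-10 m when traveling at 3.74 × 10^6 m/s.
1.88 × 10^-31 kg

From the de Broglie relation λ = h/(mv), we solve for m:

m = h/(λv)
m = (6.626 × 10^-34 J·s) / (9.41 × 10^-10 m × 3.74 × 10^6 m/s)
m = 1.88 × 10^-31 kg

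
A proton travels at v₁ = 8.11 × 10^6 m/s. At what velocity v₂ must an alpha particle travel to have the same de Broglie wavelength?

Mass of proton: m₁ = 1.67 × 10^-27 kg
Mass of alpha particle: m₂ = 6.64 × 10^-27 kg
v₂ = 2.04 × 10^6 m/s

For equal de Broglie wavelengths: λ₁ = λ₂

h/(m₁v₁) = h/(m₂v₂)
m₁v₁ = m₂v₂
v₂ = v₁ · (m₁/m₂)

v₂ = 8.11 × 10^6 m/s × (1.67 × 10^-27 kg / 6.64 × 10^-27 kg)
v₂ = 2.04 × 10^6 m/s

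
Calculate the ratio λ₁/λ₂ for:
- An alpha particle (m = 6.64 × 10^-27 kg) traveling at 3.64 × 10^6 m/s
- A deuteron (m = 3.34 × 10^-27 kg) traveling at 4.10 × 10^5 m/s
λ₁/λ₂ = 0.0567

Using λ = h/(mv):

λ₁ = h/(m₁v₁) = 2.74 × 10^-14 m
λ₂ = h/(m₂v₂) = 4.84 × 10^-13 m

Ratio λ₁/λ₂ = (m₂v₂)/(m₁v₁)
         = (3.34 × 10^-27 kg × 4.10 × 10^5 m/s) / (6.64 × 10^-27 kg × 3.64 × 10^6 m/s)
         = 0.0567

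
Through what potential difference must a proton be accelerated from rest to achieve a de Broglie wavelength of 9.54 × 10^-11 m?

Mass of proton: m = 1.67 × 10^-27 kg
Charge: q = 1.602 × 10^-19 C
9.02 × 10^-2 V

From λ = h/√(2mqV), we solve for V:

λ² = h²/(2mqV)
V = h²/(2mqλ²)
V = (6.626 × 10^-34 J·s)² / (2 × 1.67 × 10^-27 kg × 1.602 × 10^-19 C × (9.54 × 10^-11 m)²)
V = 9.02 × 10^-2 V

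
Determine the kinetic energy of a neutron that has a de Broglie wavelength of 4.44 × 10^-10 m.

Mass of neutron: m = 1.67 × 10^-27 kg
6.67 × 10^-22 J (or 4.16 × 10^-3 eV)

From λ = h/√(2mKE), we solve for KE:

λ² = h²/(2mKE)
KE = h²/(2mλ²)
KE = (6.626 × 10^-34 J·s)² / (2 × 1.67 × 10^-27 kg × (4.44 × 10^-10 m)²)
KE = 6.67 × 10^-22 J
KE = 4.16 × 10^-3 eV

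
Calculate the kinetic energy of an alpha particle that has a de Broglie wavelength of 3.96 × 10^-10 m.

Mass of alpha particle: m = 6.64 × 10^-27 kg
2.11 × 10^-22 J (or 1.32 × 10^-3 eV)

From λ = h/√(2mKE), we solve for KE:

λ² = h²/(2mKE)
KE = h²/(2mλ²)
KE = (6.626 × 10^-34 J·s)² / (2 × 6.64 × 10^-27 kg × (3.96 × 10^-10 m)²)
KE = 2.11 × 10^-22 J
KE = 1.32 × 10^-3 eV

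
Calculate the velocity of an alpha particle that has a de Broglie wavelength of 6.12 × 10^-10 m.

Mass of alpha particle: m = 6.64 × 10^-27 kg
1.63 × 10^2 m/s

From the de Broglie relation λ = h/(mv), we solve for v:

v = h/(mλ)
v = (6.626 × 10^-34 J·s) / (6.64 × 10^-27 kg × 6.12 × 10^-10 m)
v = 1.63 × 10^2 m/s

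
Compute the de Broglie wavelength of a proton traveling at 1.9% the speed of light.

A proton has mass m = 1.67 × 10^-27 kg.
6.97 × 10^-14 m

Using the de Broglie relation λ = h/(mv):

v = 1.9% × c = 5.696 × 10^6 m/s

λ = h/(mv)
λ = (6.626 × 10^-34 J·s) / (1.67 × 10^-27 kg × 5.696 × 10^6 m/s)
λ = 6.97 × 10^-14 m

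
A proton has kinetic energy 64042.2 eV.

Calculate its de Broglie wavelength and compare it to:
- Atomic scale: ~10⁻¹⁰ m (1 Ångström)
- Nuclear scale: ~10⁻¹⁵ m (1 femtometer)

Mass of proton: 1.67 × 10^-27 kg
λ = 1.13 × 10^-13 m, which is between nuclear and atomic scales.

Using λ = h/√(2mKE):

KE = 64042.2 eV = 1.026 × 10^-14 J

λ = h/√(2mKE)
λ = (6.626 × 10^-34 J·s) / √(2 × 1.67 × 10^-27 kg × 1.026 × 10^-14 J)
λ = 1.13 × 10^-13 m

Comparison:
- Atomic scale (10⁻¹⁰ m): λ is 0.0011× this size
- Nuclear scale (10⁻¹⁵ m): λ is 1.1e+02× this size

The wavelength is between nuclear and atomic scales.

This wavelength is appropriate for probing atomic structure but too large for nuclear physics experiments.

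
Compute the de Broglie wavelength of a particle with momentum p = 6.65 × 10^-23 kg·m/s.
9.96 × 10^-12 m

Using the de Broglie relation λ = h/p:

λ = h/p
λ = (6.626 × 10^-34 J·s) / (6.65 × 10^-23 kg·m/s)
λ = 9.96 × 10^-12 m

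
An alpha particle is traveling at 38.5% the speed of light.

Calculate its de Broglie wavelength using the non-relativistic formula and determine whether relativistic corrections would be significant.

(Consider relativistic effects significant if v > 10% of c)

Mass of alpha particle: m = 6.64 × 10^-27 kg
Yes, relativistic corrections are needed.

Using the non-relativistic de Broglie formula λ = h/(mv):

v = 38.5% × c = 1.154 × 10^8 m/s

λ = h/(mv)
λ = (6.626 × 10^-34 J·s) / (6.64 × 10^-27 kg × 1.154 × 10^8 m/s)
λ = 8.65 × 10^-16 m

Since v = 38.5% of c > 10% of c, relativistic corrections ARE significant and the actual wavelength would differ from this non-relativistic estimate.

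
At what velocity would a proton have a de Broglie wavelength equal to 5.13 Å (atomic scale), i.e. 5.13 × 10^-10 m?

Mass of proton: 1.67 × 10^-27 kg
7.73 × 10^2 m/s

From λ = h/(mv), solve for v:

v = h/(mλ)
v = (6.626 × 10^-34 J·s) / (1.67 × 10^-27 kg × 5.13 × 10^-10 m)
v = 7.73 × 10^2 m/s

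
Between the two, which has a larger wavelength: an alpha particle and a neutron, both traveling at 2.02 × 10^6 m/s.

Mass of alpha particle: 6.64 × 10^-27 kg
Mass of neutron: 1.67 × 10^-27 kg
The neutron has the longer wavelength.

Using λ = h/(mv), since both particles have the same velocity, the wavelength depends only on mass.

For alpha particle: λ₁ = h/(m₁v) = 4.94 × 10^-14 m
For neutron: λ₂ = h/(m₂v) = 1.96 × 10^-13 m

Since λ ∝ 1/m at constant velocity, the lighter particle has the longer wavelength.

The neutron has the longer de Broglie wavelength.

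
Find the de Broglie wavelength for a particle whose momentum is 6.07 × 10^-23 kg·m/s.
1.09 × 10^-11 m

Using the de Broglie relation λ = h/p:

λ = h/p
λ = (6.626 × 10^-34 J·s) / (6.07 × 10^-23 kg·m/s)
λ = 1.09 × 10^-11 m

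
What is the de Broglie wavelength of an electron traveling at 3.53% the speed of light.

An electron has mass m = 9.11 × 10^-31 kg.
6.87 × 10^-11 m

Using the de Broglie relation λ = h/(mv):

v = 3.53% × c = 1.058 × 10^7 m/s

λ = h/(mv)
λ = (6.626 × 10^-34 J·s) / (9.11 × 10^-31 kg × 1.058 × 10^7 m/s)
λ = 6.87 × 10^-11 m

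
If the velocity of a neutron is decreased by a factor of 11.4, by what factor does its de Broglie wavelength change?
The wavelength increases by a factor of 11.4.

From λ = h/(mv), the wavelength is inversely proportional to velocity:

λ ∝ 1/v

If v → v/11.4, then λ → 11.4λ

When velocity is decreased by a factor of 11.4, the wavelength increases by a factor of 11.4.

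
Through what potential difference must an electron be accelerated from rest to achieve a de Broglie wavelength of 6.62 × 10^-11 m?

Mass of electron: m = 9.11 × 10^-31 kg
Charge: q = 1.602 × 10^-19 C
343 V

From λ = h/√(2mqV), we solve for V:

λ² = h²/(2mqV)
V = h²/(2mqλ²)
V = (6.626 × 10^-34 J·s)² / (2 × 9.11 × 10^-31 kg × 1.602 × 10^-19 C × (6.62 × 10^-11 m)²)
V = 343 V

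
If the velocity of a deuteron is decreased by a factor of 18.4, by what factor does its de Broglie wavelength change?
The wavelength increases by a factor of 18.4.

From λ = h/(mv), the wavelength is inversely proportional to velocity:

λ ∝ 1/v

If v → v/18.4, then λ → 18.4λ

When velocity is decreased by a factor of 18.4, the wavelength increases by a factor of 18.4.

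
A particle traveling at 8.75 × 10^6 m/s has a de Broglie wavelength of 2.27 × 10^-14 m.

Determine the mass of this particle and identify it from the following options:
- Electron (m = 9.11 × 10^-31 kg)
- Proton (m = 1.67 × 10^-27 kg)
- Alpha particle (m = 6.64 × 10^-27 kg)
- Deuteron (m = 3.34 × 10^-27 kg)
The particle is a deuteron.

From λ = h/(mv), solve for mass:

m = h/(λv)
m = (6.626 × 10^-34 J·s) / (2.27 × 10^-14 m × 8.75 × 10^6 m/s)
m = 3.34 × 10^-27 kg

Comparing with the listed masses, this is closest to a deuteron.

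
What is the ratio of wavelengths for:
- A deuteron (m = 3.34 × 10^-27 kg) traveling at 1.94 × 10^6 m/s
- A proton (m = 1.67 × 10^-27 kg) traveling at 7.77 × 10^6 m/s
λ₁/λ₂ = 2.00

Using λ = h/(mv):

λ₁ = h/(m₁v₁) = 1.02 × 10^-13 m
λ₂ = h/(m₂v₂) = 5.11 × 10^-14 m

Ratio λ₁/λ₂ = (m₂v₂)/(m₁v₁)
         = (1.67 × 10^-27 kg × 7.77 × 10^6 m/s) / (3.34 × 10^-27 kg × 1.94 × 10^6 m/s)
         = 2.00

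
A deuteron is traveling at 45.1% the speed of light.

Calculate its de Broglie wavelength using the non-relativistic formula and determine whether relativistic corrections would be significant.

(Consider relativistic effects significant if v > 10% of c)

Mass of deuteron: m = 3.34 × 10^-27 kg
Yes, relativistic corrections are needed.

Using the non-relativistic de Broglie formula λ = h/(mv):

v = 45.1% × c = 1.352 × 10^8 m/s

λ = h/(mv)
λ = (6.626 × 10^-34 J·s) / (3.34 × 10^-27 kg × 1.352 × 10^8 m/s)
λ = 1.47 × 10^-15 m

Since v = 45.1% of c > 10% of c, relativistic corrections ARE significant and the actual wavelength would differ from this non-relativistic estimate.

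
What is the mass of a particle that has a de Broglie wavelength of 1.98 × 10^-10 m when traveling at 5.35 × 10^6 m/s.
6.26 × 10^-31 kg

From the de Broglie relation λ = h/(mv), we solve for m:

m = h/(λv)
m = (6.626 × 10^-34 J·s) / (1.98 × 10^-10 m × 5.35 × 10^6 m/s)
m = 6.26 × 10^-31 kg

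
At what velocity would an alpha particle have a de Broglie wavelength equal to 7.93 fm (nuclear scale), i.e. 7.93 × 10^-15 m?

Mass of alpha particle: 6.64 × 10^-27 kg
1.26 × 10^7 m/s

From λ = h/(mv), solve for v:

v = h/(mλ)
v = (6.626 × 10^-34 J·s) / (6.64 × 10^-27 kg × 7.93 × 10^-15 m)
v = 1.26 × 10^7 m/s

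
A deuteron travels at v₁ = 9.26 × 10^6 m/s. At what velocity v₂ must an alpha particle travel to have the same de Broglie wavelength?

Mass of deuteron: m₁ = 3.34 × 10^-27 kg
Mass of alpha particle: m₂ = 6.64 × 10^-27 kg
v₂ = 4.66 × 10^6 m/s

For equal de Broglie wavelengths: λ₁ = λ₂

h/(m₁v₁) = h/(m₂v₂)
m₁v₁ = m₂v₂
v₂ = v₁ · (m₁/m₂)

v₂ = 9.26 × 10^6 m/s × (3.34 × 10^-27 kg / 6.64 × 10^-27 kg)
v₂ = 4.66 × 10^6 m/s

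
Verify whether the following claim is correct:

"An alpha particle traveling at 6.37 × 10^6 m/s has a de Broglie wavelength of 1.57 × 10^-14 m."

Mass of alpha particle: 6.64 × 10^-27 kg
True

The claim is correct.

Using λ = h/(mv):
λ = (6.626 × 10^-34 J·s) / (6.64 × 10^-27 kg × 6.37 × 10^6 m/s)
λ = 1.57 × 10^-14 m

This matches the claimed value.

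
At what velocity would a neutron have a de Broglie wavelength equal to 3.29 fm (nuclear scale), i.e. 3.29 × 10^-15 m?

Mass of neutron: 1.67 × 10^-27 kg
1.21 × 10^8 m/s

From λ = h/(mv), solve for v:

v = h/(mλ)
v = (6.626 × 10^-34 J·s) / (1.67 × 10^-27 kg × 3.29 × 10^-15 m)
v = 1.21 × 10^8 m/s

Note: This velocity is 40.2% of the speed of light, so relativistic corrections would be needed for a more accurate calculation.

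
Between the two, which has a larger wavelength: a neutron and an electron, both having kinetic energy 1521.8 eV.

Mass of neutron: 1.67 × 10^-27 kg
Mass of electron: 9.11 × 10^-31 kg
The electron has the longer wavelength.

Using λ = h/√(2mKE):

For neutron: λ₁ = h/√(2m₁KE) = 7.34 × 10^-13 m
For electron: λ₂ = h/√(2m₂KE) = 3.14 × 10^-11 m

Since λ ∝ 1/√m at constant kinetic energy, the lighter particle has the longer wavelength.

The electron has the longer de Broglie wavelength.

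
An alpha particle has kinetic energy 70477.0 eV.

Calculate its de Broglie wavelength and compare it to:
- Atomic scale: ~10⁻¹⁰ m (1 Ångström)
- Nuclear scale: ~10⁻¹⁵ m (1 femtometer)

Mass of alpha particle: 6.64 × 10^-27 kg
λ = 5.41 × 10^-14 m, which is between nuclear and atomic scales.

Using λ = h/√(2mKE):

KE = 70477.0 eV = 1.129 × 10^-14 J

λ = h/√(2mKE)
λ = (6.626 × 10^-34 J·s) / √(2 × 6.64 × 10^-27 kg × 1.129 × 10^-14 J)
λ = 5.41 × 10^-14 m

Comparison:
- Atomic scale (10⁻¹⁰ m): λ is 0.00054× this size
- Nuclear scale (10⁻¹⁵ m): λ is 54× this size

The wavelength is between nuclear and atomic scales.

This wavelength is appropriate for probing atomic structure but too large for nuclear physics experiments.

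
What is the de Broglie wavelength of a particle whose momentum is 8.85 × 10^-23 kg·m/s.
7.49 × 10^-12 m

Using the de Broglie relation λ = h/p:

λ = h/p
λ = (6.626 × 10^-34 J·s) / (8.85 × 10^-23 kg·m/s)
λ = 7.49 × 10^-12 m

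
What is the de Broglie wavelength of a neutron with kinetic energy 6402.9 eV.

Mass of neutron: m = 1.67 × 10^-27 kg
3.58 × 10^-13 m

Using λ = h/√(2mKE):

First convert KE to Joules: KE = 6402.9 eV = 1.026 × 10^-15 J

λ = h/√(2mKE)
λ = (6.626 × 10^-34 J·s) / √(2 × 1.67 × 10^-27 kg × 1.026 × 10^-15 J)
λ = 3.58 × 10^-13 m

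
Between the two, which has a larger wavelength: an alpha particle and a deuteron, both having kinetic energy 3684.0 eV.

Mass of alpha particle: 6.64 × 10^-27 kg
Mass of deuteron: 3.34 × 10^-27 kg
The deuteron has the longer wavelength.

Using λ = h/√(2mKE):

For alpha particle: λ₁ = h/√(2m₁KE) = 2.37 × 10^-13 m
For deuteron: λ₂ = h/√(2m₂KE) = 3.34 × 10^-13 m

Since λ ∝ 1/√m at constant kinetic energy, the lighter particle has the longer wavelength.

The deuteron has the longer de Broglie wavelength.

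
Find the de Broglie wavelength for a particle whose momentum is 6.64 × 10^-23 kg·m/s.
9.98 × 10^-12 m

Using the de Broglie relation λ = h/p:

λ = h/p
λ = (6.626 × 10^-34 J·s) / (6.64 × 10^-23 kg·m/s)
λ = 9.98 × 10^-12 m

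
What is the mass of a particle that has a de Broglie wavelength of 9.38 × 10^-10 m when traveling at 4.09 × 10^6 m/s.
1.73 × 10^-31 kg

From the de Broglie relation λ = h/(mv), we solve for m:

m = h/(λv)
m = (6.626 × 10^-34 J·s) / (9.38 × 10^-10 m × 4.09 × 10^6 m/s)
m = 1.73 × 10^-31 kg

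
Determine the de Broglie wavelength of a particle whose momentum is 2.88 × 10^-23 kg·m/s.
2.30 × 10^-11 m

Using the de Broglie relation λ = h/p:

λ = h/p
λ = (6.626 × 10^-34 J·s) / (2.88 × 10^-23 kg·m/s)
λ = 2.30 × 10^-11 m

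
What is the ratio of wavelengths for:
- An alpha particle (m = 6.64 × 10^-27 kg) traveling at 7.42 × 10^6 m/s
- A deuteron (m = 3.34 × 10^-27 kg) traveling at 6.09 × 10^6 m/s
λ₁/λ₂ = 0.413

Using λ = h/(mv):

λ₁ = h/(m₁v₁) = 1.34 × 10^-14 m
λ₂ = h/(m₂v₂) = 3.26 × 10^-14 m

Ratio λ₁/λ₂ = (m₂v₂)/(m₁v₁)
         = (3.34 × 10^-27 kg × 6.09 × 10^6 m/s) / (6.64 × 10^-27 kg × 7.42 × 10^6 m/s)
         = 0.413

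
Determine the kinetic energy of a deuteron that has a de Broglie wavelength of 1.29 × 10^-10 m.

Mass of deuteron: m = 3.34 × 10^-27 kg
3.95 × 10^-21 J (or 0.0247 eV)

From λ = h/√(2mKE), we solve for KE:

λ² = h²/(2mKE)
KE = h²/(2mλ²)
KE = (6.626 × 10^-34 J·s)² / (2 × 3.34 × 10^-27 kg × (1.29 × 10^-10 m)²)
KE = 3.95 × 10^-21 J
KE = 0.0247 eV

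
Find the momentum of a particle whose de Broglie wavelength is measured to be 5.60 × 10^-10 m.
1.18 × 10^-24 kg·m/s

From the de Broglie relation λ = h/p, we solve for p:

p = h/λ
p = (6.626 × 10^-34 J·s) / (5.60 × 10^-10 m)
p = 1.18 × 10^-24 kg·m/s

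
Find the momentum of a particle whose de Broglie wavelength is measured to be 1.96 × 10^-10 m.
3.38 × 10^-24 kg·m/s

From the de Broglie relation λ = h/p, we solve for p:

p = h/λ
p = (6.626 × 10^-34 J·s) / (1.96 × 10^-10 m)
p = 3.38 × 10^-24 kg·m/s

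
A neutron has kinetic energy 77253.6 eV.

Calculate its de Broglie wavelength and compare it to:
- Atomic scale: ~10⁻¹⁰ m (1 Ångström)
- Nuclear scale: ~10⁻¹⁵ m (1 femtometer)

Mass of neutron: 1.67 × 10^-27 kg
λ = 1.03 × 10^-13 m, which is between nuclear and atomic scales.

Using λ = h/√(2mKE):

KE = 77253.6 eV = 1.238 × 10^-14 J

λ = h/√(2mKE)
λ = (6.626 × 10^-34 J·s) / √(2 × 1.67 × 10^-27 kg × 1.238 × 10^-14 J)
λ = 1.03 × 10^-13 m

Comparison:
- Atomic scale (10⁻¹⁰ m): λ is 0.001× this size
- Nuclear scale (10⁻¹⁵ m): λ is 1e+02× this size

The wavelength is between nuclear and atomic scales.

This wavelength is appropriate for probing atomic structure but too large for nuclear physics experiments.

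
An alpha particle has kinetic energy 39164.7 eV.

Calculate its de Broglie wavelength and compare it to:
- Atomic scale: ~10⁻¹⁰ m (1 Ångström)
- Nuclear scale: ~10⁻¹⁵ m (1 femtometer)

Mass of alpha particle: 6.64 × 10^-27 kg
λ = 7.26 × 10^-14 m, which is between nuclear and atomic scales.

Using λ = h/√(2mKE):

KE = 39164.7 eV = 6.275 × 10^-15 J

λ = h/√(2mKE)
λ = (6.626 × 10^-34 J·s) / √(2 × 6.64 × 10^-27 kg × 6.275 × 10^-15 J)
λ = 7.26 × 10^-14 m

Comparison:
- Atomic scale (10⁻¹⁰ m): λ is 0.00073× this size
- Nuclear scale (10⁻¹⁵ m): λ is 73× this size

The wavelength is between nuclear and atomic scales.

This wavelength is appropriate for probing atomic structure but too large for nuclear physics experiments.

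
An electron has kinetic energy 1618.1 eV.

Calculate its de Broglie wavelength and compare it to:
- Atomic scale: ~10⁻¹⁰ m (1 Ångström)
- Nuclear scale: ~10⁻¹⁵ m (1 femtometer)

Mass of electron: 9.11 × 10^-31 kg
λ = 3.05 × 10^-11 m, which is between nuclear and atomic scales.

Using λ = h/√(2mKE):

KE = 1618.1 eV = 2.592 × 10^-16 J

λ = h/√(2mKE)
λ = (6.626 × 10^-34 J·s) / √(2 × 9.11 × 10^-31 kg × 2.592 × 10^-16 J)
λ = 3.05 × 10^-11 m

Comparison:
- Atomic scale (10⁻¹⁰ m): λ is 0.3× this size
- Nuclear scale (10⁻¹⁵ m): λ is 3e+04× this size

The wavelength is between nuclear and atomic scales.

This wavelength is appropriate for probing atomic structure but too large for nuclear physics experiments.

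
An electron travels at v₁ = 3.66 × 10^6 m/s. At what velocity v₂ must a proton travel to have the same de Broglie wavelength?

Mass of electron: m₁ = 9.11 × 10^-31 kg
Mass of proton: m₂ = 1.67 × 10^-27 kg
v₂ = 2.00 × 10^3 m/s

For equal de Broglie wavelengths: λ₁ = λ₂

h/(m₁v₁) = h/(m₂v₂)
m₁v₁ = m₂v₂
v₂ = v₁ · (m₁/m₂)

v₂ = 3.66 × 10^6 m/s × (9.11 × 10^-31 kg / 1.67 × 10^-27 kg)
v₂ = 2.00 × 10^3 m/s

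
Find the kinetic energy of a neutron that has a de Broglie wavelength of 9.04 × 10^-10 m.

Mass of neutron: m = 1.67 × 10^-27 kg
1.61 × 10^-22 J (or 1.00 × 10^-3 eV)

From λ = h/√(2mKE), we solve for KE:

λ² = h²/(2mKE)
KE = h²/(2mλ²)
KE = (6.626 × 10^-34 J·s)² / (2 × 1.67 × 10^-27 kg × (9.04 × 10^-10 m)²)
KE = 1.61 × 10^-22 J
KE = 1.00 × 10^-3 eV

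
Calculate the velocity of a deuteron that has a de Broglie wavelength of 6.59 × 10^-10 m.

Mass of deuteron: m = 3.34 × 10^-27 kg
3.01 × 10^2 m/s

From the de Broglie relation λ = h/(mv), we solve for v:

v = h/(mλ)
v = (6.626 × 10^-34 J·s) / (3.34 × 10^-27 kg × 6.59 × 10^-10 m)
v = 3.01 × 10^2 m/s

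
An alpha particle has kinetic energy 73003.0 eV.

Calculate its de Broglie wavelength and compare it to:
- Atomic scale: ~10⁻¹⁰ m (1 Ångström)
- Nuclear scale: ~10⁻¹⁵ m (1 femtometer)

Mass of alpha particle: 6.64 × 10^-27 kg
λ = 5.32 × 10^-14 m, which is between nuclear and atomic scales.

Using λ = h/√(2mKE):

KE = 73003.0 eV = 1.170 × 10^-14 J

λ = h/√(2mKE)
λ = (6.626 × 10^-34 J·s) / √(2 × 6.64 × 10^-27 kg × 1.170 × 10^-14 J)
λ = 5.32 × 10^-14 m

Comparison:
- Atomic scale (10⁻¹⁰ m): λ is 0.00053× this size
- Nuclear scale (10⁻¹⁵ m): λ is 53× this size

The wavelength is between nuclear and atomic scales.

This wavelength is appropriate for probing atomic structure but too large for nuclear physics experiments.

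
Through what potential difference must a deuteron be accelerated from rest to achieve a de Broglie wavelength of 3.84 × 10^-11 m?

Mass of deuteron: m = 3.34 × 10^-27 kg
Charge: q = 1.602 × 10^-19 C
2.78 × 10^-1 V

From λ = h/√(2mqV), we solve for V:

λ² = h²/(2mqV)
V = h²/(2mqλ²)
V = (6.626 × 10^-34 J·s)² / (2 × 3.34 × 10^-27 kg × 1.602 × 10^-19 C × (3.84 × 10^-11 m)²)
V = 2.78 × 10^-1 V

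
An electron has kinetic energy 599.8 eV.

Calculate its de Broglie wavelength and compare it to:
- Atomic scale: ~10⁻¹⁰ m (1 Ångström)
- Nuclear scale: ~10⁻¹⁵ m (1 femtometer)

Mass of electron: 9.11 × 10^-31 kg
λ = 5.01 × 10^-11 m, which is between nuclear and atomic scales.

Using λ = h/√(2mKE):

KE = 599.8 eV = 9.610 × 10^-17 J

λ = h/√(2mKE)
λ = (6.626 × 10^-34 J·s) / √(2 × 9.11 × 10^-31 kg × 9.610 × 10^-17 J)
λ = 5.01 × 10^-11 m

Comparison:
- Atomic scale (10⁻¹⁰ m): λ is 0.5× this size
- Nuclear scale (10⁻¹⁵ m): λ is 5e+04× this size

The wavelength is between nuclear and atomic scales.

This wavelength is appropriate for probing atomic structure but too large for nuclear physics experiments.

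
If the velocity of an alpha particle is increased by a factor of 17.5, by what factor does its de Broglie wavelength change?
The wavelength decreases by a factor of 17.5.

From λ = h/(mv), the wavelength is inversely proportional to velocity:

λ ∝ 1/v

If v → 17.5v, then λ → λ/17.5

When velocity is increased by a factor of 17.5, the wavelength decreases by a factor of 17.5.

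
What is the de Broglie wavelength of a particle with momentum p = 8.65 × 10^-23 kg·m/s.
7.66 × 10^-12 m

Using the de Broglie relation λ = h/p:

λ = h/p
λ = (6.626 × 10^-34 J·s) / (8.65 × 10^-23 kg·m/s)
λ = 7.66 × 10^-12 m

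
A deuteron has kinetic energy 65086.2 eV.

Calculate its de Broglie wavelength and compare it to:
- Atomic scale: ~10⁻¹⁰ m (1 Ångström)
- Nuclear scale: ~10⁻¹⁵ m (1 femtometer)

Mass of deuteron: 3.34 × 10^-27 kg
λ = 7.94 × 10^-14 m, which is between nuclear and atomic scales.

Using λ = h/√(2mKE):

KE = 65086.2 eV = 1.043 × 10^-14 J

λ = h/√(2mKE)
λ = (6.626 × 10^-34 J·s) / √(2 × 3.34 × 10^-27 kg × 1.043 × 10^-14 J)
λ = 7.94 × 10^-14 m

Comparison:
- Atomic scale (10⁻¹⁰ m): λ is 0.00079× this size
- Nuclear scale (10⁻¹⁵ m): λ is 79× this size

The wavelength is between nuclear and atomic scales.

This wavelength is appropriate for probing atomic structure but too large for nuclear physics experiments.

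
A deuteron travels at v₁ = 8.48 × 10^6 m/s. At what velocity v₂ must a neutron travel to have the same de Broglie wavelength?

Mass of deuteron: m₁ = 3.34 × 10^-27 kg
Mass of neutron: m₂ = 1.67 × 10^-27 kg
v₂ = 1.70 × 10^7 m/s

For equal de Broglie wavelengths: λ₁ = λ₂

h/(m₁v₁) = h/(m₂v₂)
m₁v₁ = m₂v₂
v₂ = v₁ · (m₁/m₂)

v₂ = 8.48 × 10^6 m/s × (3.34 × 10^-27 kg / 1.67 × 10^-27 kg)
v₂ = 1.70 × 10^7 m/s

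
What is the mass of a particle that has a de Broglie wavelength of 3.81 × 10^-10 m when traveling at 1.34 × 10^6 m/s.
1.30 × 10^-30 kg

From the de Broglie relation λ = h/(mv), we solve for m:

m = h/(λv)
m = (6.626 × 10^-34 J·s) / (3.81 × 10^-10 m × 1.34 × 10^6 m/s)
m = 1.30 × 10^-30 kg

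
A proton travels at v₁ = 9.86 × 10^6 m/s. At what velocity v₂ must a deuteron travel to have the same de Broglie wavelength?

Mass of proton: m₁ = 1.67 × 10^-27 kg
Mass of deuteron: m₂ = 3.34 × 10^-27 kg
v₂ = 4.93 × 10^6 m/s

For equal de Broglie wavelengths: λ₁ = λ₂

h/(m₁v₁) = h/(m₂v₂)
m₁v₁ = m₂v₂
v₂ = v₁ · (m₁/m₂)

v₂ = 9.86 × 10^6 m/s × (1.67 × 10^-27 kg / 3.34 × 10^-27 kg)
v₂ = 4.93 × 10^6 m/s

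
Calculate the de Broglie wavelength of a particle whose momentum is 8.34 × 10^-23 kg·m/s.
7.94 × 10^-12 m

Using the de Broglie relation λ = h/p:

λ = h/p
λ = (6.626 × 10^-34 J·s) / (8.34 × 10^-23 kg·m/s)
λ = 7.94 × 10^-12 m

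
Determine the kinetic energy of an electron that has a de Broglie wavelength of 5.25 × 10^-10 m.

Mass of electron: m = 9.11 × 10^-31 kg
8.74 × 10^-19 J (or 5.46 eV)

From λ = h/√(2mKE), we solve for KE:

λ² = h²/(2mKE)
KE = h²/(2mλ²)
KE = (6.626 × 10^-34 J·s)² / (2 × 9.11 × 10^-31 kg × (5.25 × 10^-10 m)²)
KE = 8.74 × 10^-19 J
KE = 5.46 eV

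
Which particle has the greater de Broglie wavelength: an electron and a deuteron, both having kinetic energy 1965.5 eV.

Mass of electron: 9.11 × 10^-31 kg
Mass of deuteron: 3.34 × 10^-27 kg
The electron has the longer wavelength.

Using λ = h/√(2mKE):

For electron: λ₁ = h/√(2m₁KE) = 2.77 × 10^-11 m
For deuteron: λ₂ = h/√(2m₂KE) = 4.57 × 10^-13 m

Since λ ∝ 1/√m at constant kinetic energy, the lighter particle has the longer wavelength.

The electron has the longer de Broglie wavelength.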